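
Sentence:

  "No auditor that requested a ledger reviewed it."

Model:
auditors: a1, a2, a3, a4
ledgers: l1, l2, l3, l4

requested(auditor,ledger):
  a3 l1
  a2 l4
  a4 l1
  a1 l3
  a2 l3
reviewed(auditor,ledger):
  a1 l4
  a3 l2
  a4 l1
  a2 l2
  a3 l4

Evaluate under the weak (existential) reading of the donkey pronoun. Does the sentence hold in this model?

"it" takes "a ledger" as antecedent — a donkey pronoun bound across the clause boundary.
Truth condition: for no (a,l) with requested(a,l) does reviewed(a,l) hold.
Restrictor pairs — does the scope hold? (a1,l3):fails  (a2,l3):fails  (a2,l4):fails  (a3,l1):fails  (a4,l1):holds
Scope holds for 1 pair(s), so the sentence is false.

False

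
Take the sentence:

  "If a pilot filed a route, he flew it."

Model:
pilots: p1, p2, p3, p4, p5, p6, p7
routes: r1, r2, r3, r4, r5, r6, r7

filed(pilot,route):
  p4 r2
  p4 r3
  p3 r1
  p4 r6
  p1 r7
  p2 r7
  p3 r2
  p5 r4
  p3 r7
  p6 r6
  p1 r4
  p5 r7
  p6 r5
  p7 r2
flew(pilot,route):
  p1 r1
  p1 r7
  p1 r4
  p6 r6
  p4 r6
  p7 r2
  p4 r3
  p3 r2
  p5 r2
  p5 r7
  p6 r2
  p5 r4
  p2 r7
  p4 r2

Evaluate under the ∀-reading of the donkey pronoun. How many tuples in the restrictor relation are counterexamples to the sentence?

3

"it" takes "a route" as antecedent — a donkey pronoun bound across the clause boundary.
Strong reading: for every (p,r) with filed(p,r), flew(p,r).
Restrictor pairs: (p1,r4) ✓  (p1,r7) ✓  (p2,r7) ✓  (p3,r1) ✗  (p3,r2) ✓  (p3,r7) ✗  (p4,r2) ✓  (p4,r3) ✓  (p4,r6) ✓  (p5,r4) ✓  (p5,r7) ✓  (p6,r5) ✗  (p6,r6) ✓  (p7,r2) ✓
Counterexamples (restrictor pairs failing the scope): 3.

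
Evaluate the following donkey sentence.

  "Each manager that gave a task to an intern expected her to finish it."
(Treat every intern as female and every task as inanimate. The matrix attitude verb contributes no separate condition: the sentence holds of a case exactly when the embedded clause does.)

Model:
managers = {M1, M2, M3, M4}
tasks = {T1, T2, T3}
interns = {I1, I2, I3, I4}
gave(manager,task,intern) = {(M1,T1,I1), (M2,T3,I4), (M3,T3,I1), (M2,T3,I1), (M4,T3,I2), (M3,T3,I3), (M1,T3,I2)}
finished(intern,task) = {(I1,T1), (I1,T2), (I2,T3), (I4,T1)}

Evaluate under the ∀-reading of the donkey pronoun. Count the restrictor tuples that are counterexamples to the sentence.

"her" takes "an intern" as antecedent and "it" takes "a task"; both are donkey pronouns co-varying with the restrictor.
Strong reading: for every (m,t,i) with gave(m,t,i), finished(i,t).
Restrictor triples: (M1,T1,I1)→finished(I1,T1) ✓  (M1,T3,I2)→finished(I2,T3) ✓  (M2,T3,I1)→finished(I1,T3) ✗  (M2,T3,I4)→finished(I4,T3) ✗  (M3,T3,I1)→finished(I1,T3) ✗  (M3,T3,I3)→finished(I3,T3) ✗  (M4,T3,I2)→finished(I2,T3) ✓
Counterexamples (restrictor triples failing the scope): 4.

4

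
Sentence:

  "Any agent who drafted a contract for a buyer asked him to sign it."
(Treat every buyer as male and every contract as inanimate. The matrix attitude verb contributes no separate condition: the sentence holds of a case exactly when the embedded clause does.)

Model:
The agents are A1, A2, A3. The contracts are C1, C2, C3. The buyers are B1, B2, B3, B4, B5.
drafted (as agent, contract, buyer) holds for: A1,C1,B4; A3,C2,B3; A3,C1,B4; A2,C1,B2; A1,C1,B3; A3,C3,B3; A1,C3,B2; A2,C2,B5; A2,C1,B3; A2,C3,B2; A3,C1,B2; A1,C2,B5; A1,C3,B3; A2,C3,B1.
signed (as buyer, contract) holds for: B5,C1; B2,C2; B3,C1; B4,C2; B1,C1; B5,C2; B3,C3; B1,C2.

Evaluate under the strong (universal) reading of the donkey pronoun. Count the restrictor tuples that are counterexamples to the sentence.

"him" takes "a buyer" as antecedent and "it" takes "a contract"; both are donkey pronouns co-varying with the restrictor.
Strong reading: for every (a,c,b) with drafted(a,c,b), signed(b,c).
Restrictor triples: (A1,C1,B3)→signed(B3,C1) ✓  (A1,C1,B4)→signed(B4,C1) ✗  (A1,C2,B5)→signed(B5,C2) ✓  (A1,C3,B2)→signed(B2,C3) ✗  (A1,C3,B3)→signed(B3,C3) ✓  (A2,C1,B2)→signed(B2,C1) ✗  (A2,C1,B3)→signed(B3,C1) ✓  (A2,C2,B5)→signed(B5,C2) ✓  (A2,C3,B1)→signed(B1,C3) ✗  (A2,C3,B2)→signed(B2,C3) ✗  (A3,C1,B2)→signed(B2,C1) ✗  (A3,C1,B4)→signed(B4,C1) ✗  (A3,C2,B3)→signed(B3,C2) ✗  (A3,C3,B3)→signed(B3,C3) ✓
Counterexamples (restrictor triples failing the scope): 8.

8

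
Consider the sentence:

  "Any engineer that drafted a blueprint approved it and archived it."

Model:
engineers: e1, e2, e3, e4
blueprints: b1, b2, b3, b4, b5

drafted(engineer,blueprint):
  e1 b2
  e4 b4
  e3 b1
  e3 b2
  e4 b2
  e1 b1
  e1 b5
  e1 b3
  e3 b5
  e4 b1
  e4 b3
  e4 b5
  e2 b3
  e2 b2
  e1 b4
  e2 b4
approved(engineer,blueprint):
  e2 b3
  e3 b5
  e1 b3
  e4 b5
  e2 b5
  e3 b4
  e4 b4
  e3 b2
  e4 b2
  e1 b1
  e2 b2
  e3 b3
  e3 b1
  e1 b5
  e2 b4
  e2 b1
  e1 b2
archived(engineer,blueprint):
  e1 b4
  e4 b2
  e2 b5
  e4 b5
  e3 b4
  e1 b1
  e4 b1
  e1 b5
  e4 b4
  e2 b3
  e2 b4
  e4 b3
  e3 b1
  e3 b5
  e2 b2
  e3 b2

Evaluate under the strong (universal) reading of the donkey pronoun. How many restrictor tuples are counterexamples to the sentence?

"it" takes "a blueprint" as antecedent — a donkey pronoun bound across the clause boundary.
Strong reading: for every (e,b) with drafted(e,b), approved(e,b) ∧ archived(e,b).
Restrictor pairs: (e1,b1) ✓  (e1,b2) ✗  (e1,b3) ✗  (e1,b4) ✗  (e1,b5) ✓  (e2,b2) ✓  (e2,b3) ✓  (e2,b4) ✓  (e3,b1) ✓  (e3,b2) ✓  (e3,b5) ✓  (e4,b1) ✗  (e4,b2) ✓  (e4,b3) ✗  (e4,b4) ✓  (e4,b5) ✓
Counterexamples (restrictor pairs failing the scope): 5.

5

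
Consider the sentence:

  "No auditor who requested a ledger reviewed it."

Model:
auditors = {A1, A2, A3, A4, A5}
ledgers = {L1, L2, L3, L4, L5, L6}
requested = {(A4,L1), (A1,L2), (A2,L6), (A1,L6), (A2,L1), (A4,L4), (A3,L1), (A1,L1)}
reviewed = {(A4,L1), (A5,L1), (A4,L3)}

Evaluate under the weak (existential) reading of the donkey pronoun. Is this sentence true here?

"it" takes "a ledger" as antecedent — a donkey pronoun bound across the clause boundary.
Truth condition: for no (a,l) with requested(a,l) does reviewed(a,l) hold.
Restrictor pairs — does the scope hold? (A1,L1):fails  (A1,L2):fails  (A1,L6):fails  (A2,L1):fails  (A2,L6):fails  (A3,L1):fails  (A4,L1):holds  (A4,L4):fails
Scope holds for 1 pair(s), so the sentence is false.

False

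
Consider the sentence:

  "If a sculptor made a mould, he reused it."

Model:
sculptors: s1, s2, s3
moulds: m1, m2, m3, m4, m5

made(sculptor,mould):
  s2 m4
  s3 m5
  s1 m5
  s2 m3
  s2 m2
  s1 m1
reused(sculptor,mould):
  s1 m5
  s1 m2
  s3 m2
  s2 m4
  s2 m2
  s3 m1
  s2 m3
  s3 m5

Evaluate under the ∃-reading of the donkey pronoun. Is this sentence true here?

"it" takes "a mould" as antecedent — a donkey pronoun bound across the clause boundary.
Weak reading: every sculptor s with some made-mould has at least one made-mould m such that reused(s,m).
Per sculptor: s1:✓  s2:✓  s3:✓
Every sculptor in the restrictor has a witness.

True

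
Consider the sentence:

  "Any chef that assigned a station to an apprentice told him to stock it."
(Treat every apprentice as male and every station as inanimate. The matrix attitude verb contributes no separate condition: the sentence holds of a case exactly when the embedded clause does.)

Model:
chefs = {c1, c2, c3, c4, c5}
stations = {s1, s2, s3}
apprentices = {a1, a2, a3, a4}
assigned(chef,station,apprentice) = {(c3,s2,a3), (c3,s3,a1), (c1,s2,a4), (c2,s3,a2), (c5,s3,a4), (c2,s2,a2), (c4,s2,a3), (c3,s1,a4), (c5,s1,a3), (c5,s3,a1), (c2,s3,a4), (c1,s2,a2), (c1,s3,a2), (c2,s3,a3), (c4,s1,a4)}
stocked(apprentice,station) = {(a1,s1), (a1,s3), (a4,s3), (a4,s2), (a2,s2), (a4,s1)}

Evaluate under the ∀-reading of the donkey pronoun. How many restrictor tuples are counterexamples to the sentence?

"him" takes "an apprentice" as antecedent and "it" takes "a station"; both are donkey pronouns co-varying with the restrictor.
Strong reading: for every (c,s,a) with assigned(c,s,a), stocked(a,s).
Restrictor triples: (c1,s2,a2)→stocked(a2,s2) ✓  (c1,s2,a4)→stocked(a4,s2) ✓  (c1,s3,a2)→stocked(a2,s3) ✗  (c2,s2,a2)→stocked(a2,s2) ✓  (c2,s3,a2)→stocked(a2,s3) ✗  (c2,s3,a3)→stocked(a3,s3) ✗  (c2,s3,a4)→stocked(a4,s3) ✓  (c3,s1,a4)→stocked(a4,s1) ✓  (c3,s2,a3)→stocked(a3,s2) ✗  (c3,s3,a1)→stocked(a1,s3) ✓  (c4,s1,a4)→stocked(a4,s1) ✓  (c4,s2,a3)→stocked(a3,s2) ✗  (c5,s1,a3)→stocked(a3,s1) ✗  (c5,s3,a1)→stocked(a1,s3) ✓  (c5,s3,a4)→stocked(a4,s3) ✓
Counterexamples (restrictor triples failing the scope): 6.

6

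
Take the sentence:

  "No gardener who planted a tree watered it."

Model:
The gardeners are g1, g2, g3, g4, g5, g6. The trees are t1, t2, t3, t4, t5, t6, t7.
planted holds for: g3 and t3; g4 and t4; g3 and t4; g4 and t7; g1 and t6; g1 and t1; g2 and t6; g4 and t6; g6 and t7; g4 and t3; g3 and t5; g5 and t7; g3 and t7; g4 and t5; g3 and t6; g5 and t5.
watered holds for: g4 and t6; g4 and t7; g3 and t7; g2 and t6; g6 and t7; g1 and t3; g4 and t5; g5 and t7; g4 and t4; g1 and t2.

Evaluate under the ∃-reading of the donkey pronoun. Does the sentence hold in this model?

False

"it" takes "a tree" as antecedent — a donkey pronoun bound across the clause boundary.
Truth condition: for no (g,t) with planted(g,t) does watered(g,t) hold.
Restrictor pairs — does the scope hold? (g1,t1):fails  (g1,t6):fails  (g2,t6):holds  (g3,t3):fails  (g3,t4):fails  (g3,t5):fails  (g3,t6):fails  (g3,t7):holds  (g4,t3):fails  (g4,t4):holds  (g4,t5):holds  (g4,t6):holds  (g4,t7):holds  (g5,t5):fails  (g5,t7):holds  (g6,t7):holds
Scope holds for 8 pair(s), so the sentence is false.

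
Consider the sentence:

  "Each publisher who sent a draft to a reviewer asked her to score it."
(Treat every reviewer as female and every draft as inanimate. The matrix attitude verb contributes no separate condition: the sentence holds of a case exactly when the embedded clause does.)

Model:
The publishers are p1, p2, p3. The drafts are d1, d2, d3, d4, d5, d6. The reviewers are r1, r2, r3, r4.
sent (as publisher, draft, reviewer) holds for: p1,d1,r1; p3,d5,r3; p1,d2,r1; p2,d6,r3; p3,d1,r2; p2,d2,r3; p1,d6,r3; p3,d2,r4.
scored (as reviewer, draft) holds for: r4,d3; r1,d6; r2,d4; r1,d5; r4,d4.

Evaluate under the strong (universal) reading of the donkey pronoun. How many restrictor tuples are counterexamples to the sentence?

"her" takes "a reviewer" as antecedent and "it" takes "a draft"; both are donkey pronouns co-varying with the restrictor.
Strong reading: for every (p,d,r) with sent(p,d,r), scored(r,d).
Restrictor triples: (p1,d1,r1)→scored(r1,d1) ✗  (p1,d2,r1)→scored(r1,d2) ✗  (p1,d6,r3)→scored(r3,d6) ✗  (p2,d2,r3)→scored(r3,d2) ✗  (p2,d6,r3)→scored(r3,d6) ✗  (p3,d1,r2)→scored(r2,d1) ✗  (p3,d2,r4)→scored(r4,d2) ✗  (p3,d5,r3)→scored(r3,d5) ✗
Counterexamples (restrictor triples failing the scope): 8.

8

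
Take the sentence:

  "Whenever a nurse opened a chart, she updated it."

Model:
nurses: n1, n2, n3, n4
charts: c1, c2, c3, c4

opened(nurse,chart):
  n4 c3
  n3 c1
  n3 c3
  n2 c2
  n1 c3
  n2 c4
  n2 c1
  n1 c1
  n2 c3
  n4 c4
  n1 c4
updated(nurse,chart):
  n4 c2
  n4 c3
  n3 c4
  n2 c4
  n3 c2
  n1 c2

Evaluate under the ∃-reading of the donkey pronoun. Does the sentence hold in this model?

"it" takes "a chart" as antecedent — a donkey pronoun bound across the clause boundary.
Weak reading: every nurse n with some opened-chart has at least one opened-chart c such that updated(n,c).
Per nurse: n1:✗  n2:✓  n3:✗  n4:✓
n1 has no witness among its opened-charts.

False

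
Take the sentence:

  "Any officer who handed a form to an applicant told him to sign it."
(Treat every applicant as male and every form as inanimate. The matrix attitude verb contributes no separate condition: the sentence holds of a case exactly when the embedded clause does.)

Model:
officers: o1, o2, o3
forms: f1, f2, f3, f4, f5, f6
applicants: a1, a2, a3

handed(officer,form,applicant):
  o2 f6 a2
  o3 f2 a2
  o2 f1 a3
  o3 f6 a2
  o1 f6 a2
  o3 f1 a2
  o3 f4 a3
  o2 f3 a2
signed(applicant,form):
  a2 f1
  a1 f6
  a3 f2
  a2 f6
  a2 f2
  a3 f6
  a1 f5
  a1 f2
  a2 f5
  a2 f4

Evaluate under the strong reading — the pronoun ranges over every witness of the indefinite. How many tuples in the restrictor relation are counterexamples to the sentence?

3

"him" takes "an applicant" as antecedent and "it" takes "a form"; both are donkey pronouns co-varying with the restrictor.
Strong reading: for every (o,f,a) with handed(o,f,a), signed(a,f).
Restrictor triples: (o1,f6,a2)→signed(a2,f6) ✓  (o2,f1,a3)→signed(a3,f1) ✗  (o2,f3,a2)→signed(a2,f3) ✗  (o2,f6,a2)→signed(a2,f6) ✓  (o3,f1,a2)→signed(a2,f1) ✓  (o3,f2,a2)→signed(a2,f2) ✓  (o3,f4,a3)→signed(a3,f4) ✗  (o3,f6,a2)→signed(a2,f6) ✓
Counterexamples (restrictor triples failing the scope): 3.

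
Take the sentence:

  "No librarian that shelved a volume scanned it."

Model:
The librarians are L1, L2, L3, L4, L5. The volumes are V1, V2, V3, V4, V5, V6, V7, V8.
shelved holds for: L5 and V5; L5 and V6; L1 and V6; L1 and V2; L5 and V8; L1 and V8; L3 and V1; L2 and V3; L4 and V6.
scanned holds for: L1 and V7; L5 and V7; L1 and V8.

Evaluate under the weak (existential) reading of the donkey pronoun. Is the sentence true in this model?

"it" takes "a volume" as antecedent — a donkey pronoun bound across the clause boundary.
Truth condition: for no (l,v) with shelved(l,v) does scanned(l,v) hold.
Restrictor pairs — does the scope hold? (L1,V2):fails  (L1,V6):fails  (L1,V8):holds  (L2,V3):fails  (L3,V1):fails  (L4,V6):fails  (L5,V5):fails  (L5,V6):fails  (L5,V8):fails
Scope holds for 1 pair(s), so the sentence is false.

False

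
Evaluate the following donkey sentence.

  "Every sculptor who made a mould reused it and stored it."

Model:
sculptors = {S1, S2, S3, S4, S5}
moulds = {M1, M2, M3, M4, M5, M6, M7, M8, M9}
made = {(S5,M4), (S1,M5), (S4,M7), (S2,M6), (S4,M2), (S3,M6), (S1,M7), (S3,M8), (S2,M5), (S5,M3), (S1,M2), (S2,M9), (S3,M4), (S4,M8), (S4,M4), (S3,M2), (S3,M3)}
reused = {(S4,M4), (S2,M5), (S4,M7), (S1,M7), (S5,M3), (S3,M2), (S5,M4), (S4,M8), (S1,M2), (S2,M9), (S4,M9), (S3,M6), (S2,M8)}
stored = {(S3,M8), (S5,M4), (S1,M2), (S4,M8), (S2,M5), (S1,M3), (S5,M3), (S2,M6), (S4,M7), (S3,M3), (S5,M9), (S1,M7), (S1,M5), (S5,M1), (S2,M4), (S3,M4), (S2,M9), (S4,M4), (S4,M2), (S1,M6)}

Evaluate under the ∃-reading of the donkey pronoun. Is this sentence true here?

False

"it" takes "a mould" as antecedent — a donkey pronoun bound across the clause boundary.
Weak reading: every sculptor s with some made-mould has at least one made-mould m such that reused(s,m) ∧ stored(s,m).
Per sculptor: S1:✓  S2:✓  S3:✗  S4:✓  S5:✓
S3 has no witness among its made-moulds.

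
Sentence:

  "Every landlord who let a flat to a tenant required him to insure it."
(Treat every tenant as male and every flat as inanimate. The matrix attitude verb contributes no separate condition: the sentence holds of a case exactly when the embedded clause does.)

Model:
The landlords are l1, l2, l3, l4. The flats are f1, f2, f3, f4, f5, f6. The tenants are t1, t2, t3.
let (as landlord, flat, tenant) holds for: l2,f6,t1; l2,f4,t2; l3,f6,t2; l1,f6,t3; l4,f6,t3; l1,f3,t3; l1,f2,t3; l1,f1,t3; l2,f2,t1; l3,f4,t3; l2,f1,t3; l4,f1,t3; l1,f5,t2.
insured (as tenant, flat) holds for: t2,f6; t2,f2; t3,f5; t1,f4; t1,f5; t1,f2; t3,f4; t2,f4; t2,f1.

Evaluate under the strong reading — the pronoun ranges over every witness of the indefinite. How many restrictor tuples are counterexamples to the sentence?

9

"him" takes "a tenant" as antecedent and "it" takes "a flat"; both are donkey pronouns co-varying with the restrictor.
Strong reading: for every (l,f,t) with let(l,f,t), insured(t,f).
Restrictor triples: (l1,f1,t3)→insured(t3,f1) ✗  (l1,f2,t3)→insured(t3,f2) ✗  (l1,f3,t3)→insured(t3,f3) ✗  (l1,f5,t2)→insured(t2,f5) ✗  (l1,f6,t3)→insured(t3,f6) ✗  (l2,f1,t3)→insured(t3,f1) ✗  (l2,f2,t1)→insured(t1,f2) ✓  (l2,f4,t2)→insured(t2,f4) ✓  (l2,f6,t1)→insured(t1,f6) ✗  (l3,f4,t3)→insured(t3,f4) ✓  (l3,f6,t2)→insured(t2,f6) ✓  (l4,f1,t3)→insured(t3,f1) ✗  (l4,f6,t3)→insured(t3,f6) ✗
Counterexamples (restrictor triples failing the scope): 9.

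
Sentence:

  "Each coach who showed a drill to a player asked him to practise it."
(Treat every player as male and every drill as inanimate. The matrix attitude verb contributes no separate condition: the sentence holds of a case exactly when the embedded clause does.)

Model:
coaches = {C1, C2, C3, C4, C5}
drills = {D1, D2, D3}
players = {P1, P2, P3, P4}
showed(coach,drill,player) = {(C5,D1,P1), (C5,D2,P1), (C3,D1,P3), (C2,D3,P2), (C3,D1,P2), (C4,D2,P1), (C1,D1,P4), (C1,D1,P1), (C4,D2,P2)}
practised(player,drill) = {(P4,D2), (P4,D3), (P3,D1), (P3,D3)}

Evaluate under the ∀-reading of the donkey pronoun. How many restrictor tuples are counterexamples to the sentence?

"him" takes "a player" as antecedent and "it" takes "a drill"; both are donkey pronouns co-varying with the restrictor.
Strong reading: for every (c,d,p) with showed(c,d,p), practised(p,d).
Restrictor triples: (C1,D1,P1)→practised(P1,D1) ✗  (C1,D1,P4)→practised(P4,D1) ✗  (C2,D3,P2)→practised(P2,D3) ✗  (C3,D1,P2)→practised(P2,D1) ✗  (C3,D1,P3)→practised(P3,D1) ✓  (C4,D2,P1)→practised(P1,D2) ✗  (C4,D2,P2)→practised(P2,D2) ✗  (C5,D1,P1)→practised(P1,D1) ✗  (C5,D2,P1)→practised(P1,D2) ✗
Counterexamples (restrictor triples failing the scope): 8.

8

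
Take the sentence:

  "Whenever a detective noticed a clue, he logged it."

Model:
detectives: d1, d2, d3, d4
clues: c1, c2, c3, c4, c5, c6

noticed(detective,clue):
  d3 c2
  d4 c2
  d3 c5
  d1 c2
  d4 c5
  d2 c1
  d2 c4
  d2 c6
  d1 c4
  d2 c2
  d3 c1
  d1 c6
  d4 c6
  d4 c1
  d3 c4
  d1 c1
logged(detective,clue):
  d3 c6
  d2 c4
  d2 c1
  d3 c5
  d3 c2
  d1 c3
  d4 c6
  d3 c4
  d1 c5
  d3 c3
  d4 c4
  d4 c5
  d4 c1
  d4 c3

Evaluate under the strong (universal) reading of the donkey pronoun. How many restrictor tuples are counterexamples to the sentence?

8

"it" takes "a clue" as antecedent — a donkey pronoun bound across the clause boundary.
Strong reading: for every (d,c) with noticed(d,c), logged(d,c).
Restrictor pairs: (d1,c1) ✗  (d1,c2) ✗  (d1,c4) ✗  (d1,c6) ✗  (d2,c1) ✓  (d2,c2) ✗  (d2,c4) ✓  (d2,c6) ✗  (d3,c1) ✗  (d3,c2) ✓  (d3,c4) ✓  (d3,c5) ✓  (d4,c1) ✓  (d4,c2) ✗  (d4,c5) ✓  (d4,c6) ✓
Counterexamples (restrictor pairs failing the scope): 8.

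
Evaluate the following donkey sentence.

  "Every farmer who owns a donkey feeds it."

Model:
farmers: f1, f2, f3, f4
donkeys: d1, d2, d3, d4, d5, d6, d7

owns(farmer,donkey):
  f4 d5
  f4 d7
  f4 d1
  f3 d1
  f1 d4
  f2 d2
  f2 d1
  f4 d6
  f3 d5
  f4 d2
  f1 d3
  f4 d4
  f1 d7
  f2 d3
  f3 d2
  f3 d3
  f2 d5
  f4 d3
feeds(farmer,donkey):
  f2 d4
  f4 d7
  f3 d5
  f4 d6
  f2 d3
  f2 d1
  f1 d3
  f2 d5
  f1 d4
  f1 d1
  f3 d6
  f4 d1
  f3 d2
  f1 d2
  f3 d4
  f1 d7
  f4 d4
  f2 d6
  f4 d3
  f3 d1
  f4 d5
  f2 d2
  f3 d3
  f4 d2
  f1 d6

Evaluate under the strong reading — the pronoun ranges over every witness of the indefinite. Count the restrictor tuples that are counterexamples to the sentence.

"it" takes "a donkey" as antecedent — a donkey pronoun bound across the clause boundary.
Strong reading: for every (f,d) with owns(f,d), feeds(f,d).
Restrictor pairs: (f1,d3) ✓  (f1,d4) ✓  (f1,d7) ✓  (f2,d1) ✓  (f2,d2) ✓  (f2,d3) ✓  (f2,d5) ✓  (f3,d1) ✓  (f3,d2) ✓  (f3,d3) ✓  (f3,d5) ✓  (f4,d1) ✓  (f4,d2) ✓  (f4,d3) ✓  (f4,d4) ✓  (f4,d5) ✓  (f4,d6) ✓  (f4,d7) ✓
Counterexamples (restrictor pairs failing the scope): 0.

0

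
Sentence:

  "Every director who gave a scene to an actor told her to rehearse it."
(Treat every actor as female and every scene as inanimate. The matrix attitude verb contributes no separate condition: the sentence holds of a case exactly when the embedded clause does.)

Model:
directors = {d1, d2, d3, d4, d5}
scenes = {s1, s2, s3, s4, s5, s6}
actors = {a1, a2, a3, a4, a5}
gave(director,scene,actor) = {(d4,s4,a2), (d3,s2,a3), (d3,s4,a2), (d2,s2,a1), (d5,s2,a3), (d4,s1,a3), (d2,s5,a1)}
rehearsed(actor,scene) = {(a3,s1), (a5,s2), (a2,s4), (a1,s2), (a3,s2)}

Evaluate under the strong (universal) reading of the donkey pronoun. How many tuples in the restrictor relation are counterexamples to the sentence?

"her" takes "an actor" as antecedent and "it" takes "a scene"; both are donkey pronouns co-varying with the restrictor.
Strong reading: for every (d,s,a) with gave(d,s,a), rehearsed(a,s).
Restrictor triples: (d2,s2,a1)→rehearsed(a1,s2) ✓  (d2,s5,a1)→rehearsed(a1,s5) ✗  (d3,s2,a3)→rehearsed(a3,s2) ✓  (d3,s4,a2)→rehearsed(a2,s4) ✓  (d4,s1,a3)→rehearsed(a3,s1) ✓  (d4,s4,a2)→rehearsed(a2,s4) ✓  (d5,s2,a3)→rehearsed(a3,s2) ✓
Counterexamples (restrictor triples failing the scope): 1.

1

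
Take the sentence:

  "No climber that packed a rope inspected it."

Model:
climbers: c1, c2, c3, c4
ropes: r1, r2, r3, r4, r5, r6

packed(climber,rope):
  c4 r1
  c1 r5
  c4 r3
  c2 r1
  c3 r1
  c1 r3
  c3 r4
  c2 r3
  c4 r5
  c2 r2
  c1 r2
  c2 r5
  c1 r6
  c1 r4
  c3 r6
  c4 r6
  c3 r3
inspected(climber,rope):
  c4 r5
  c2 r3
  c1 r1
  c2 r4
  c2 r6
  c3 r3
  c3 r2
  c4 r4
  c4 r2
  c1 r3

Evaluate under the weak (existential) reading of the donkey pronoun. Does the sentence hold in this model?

False

"it" takes "a rope" as antecedent — a donkey pronoun bound across the clause boundary.
Truth condition: for no (c,r) with packed(c,r) does inspected(c,r) hold.
Restrictor pairs — does the scope hold? (c1,r2):fails  (c1,r3):holds  (c1,r4):fails  (c1,r5):fails  (c1,r6):fails  (c2,r1):fails  (c2,r2):fails  (c2,r3):holds  (c2,r5):fails  (c3,r1):fails  (c3,r3):holds  (c3,r4):fails  (c3,r6):fails  (c4,r1):fails  (c4,r3):fails  (c4,r5):holds  (c4,r6):fails
Scope holds for 4 pair(s), so the sentence is false.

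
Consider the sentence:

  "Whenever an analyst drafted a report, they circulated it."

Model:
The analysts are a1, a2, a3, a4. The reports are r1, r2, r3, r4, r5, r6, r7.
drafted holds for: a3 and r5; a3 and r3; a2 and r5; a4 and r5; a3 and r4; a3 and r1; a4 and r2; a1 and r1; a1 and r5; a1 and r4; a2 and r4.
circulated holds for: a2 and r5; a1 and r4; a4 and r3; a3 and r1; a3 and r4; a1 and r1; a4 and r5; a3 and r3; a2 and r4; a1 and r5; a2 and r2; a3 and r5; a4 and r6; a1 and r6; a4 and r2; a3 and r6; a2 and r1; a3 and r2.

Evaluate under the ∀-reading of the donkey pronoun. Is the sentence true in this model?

"it" takes "a report" as antecedent — a donkey pronoun bound across the clause boundary.
Strong reading: for every (a,r) with drafted(a,r), circulated(a,r).
Restrictor pairs: (a1,r1) ✓  (a1,r4) ✓  (a1,r5) ✓  (a2,r4) ✓  (a2,r5) ✓  (a3,r1) ✓  (a3,r3) ✓  (a3,r4) ✓  (a3,r5) ✓  (a4,r2) ✓  (a4,r5) ✓
Every restrictor pair satisfies the scope.

True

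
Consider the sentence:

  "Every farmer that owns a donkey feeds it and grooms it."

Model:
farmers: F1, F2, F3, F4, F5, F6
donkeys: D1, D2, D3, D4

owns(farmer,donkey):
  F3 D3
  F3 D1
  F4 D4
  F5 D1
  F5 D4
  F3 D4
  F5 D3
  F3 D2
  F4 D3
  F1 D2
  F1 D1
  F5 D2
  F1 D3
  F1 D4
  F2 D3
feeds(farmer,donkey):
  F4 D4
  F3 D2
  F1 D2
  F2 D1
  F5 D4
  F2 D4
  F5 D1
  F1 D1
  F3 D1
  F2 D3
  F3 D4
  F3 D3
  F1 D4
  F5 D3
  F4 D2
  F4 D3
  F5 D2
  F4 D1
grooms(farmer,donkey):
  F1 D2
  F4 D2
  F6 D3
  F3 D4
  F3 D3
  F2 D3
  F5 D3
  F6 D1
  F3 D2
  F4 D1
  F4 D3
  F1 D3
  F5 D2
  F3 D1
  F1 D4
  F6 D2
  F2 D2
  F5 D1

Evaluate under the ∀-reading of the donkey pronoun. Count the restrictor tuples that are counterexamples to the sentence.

4

"it" takes "a donkey" as antecedent — a donkey pronoun bound across the clause boundary.
Strong reading: for every (f,d) with owns(f,d), feeds(f,d) ∧ grooms(f,d).
Restrictor pairs: (F1,D1) ✗  (F1,D2) ✓  (F1,D3) ✗  (F1,D4) ✓  (F2,D3) ✓  (F3,D1) ✓  (F3,D2) ✓  (F3,D3) ✓  (F3,D4) ✓  (F4,D3) ✓  (F4,D4) ✗  (F5,D1) ✓  (F5,D2) ✓  (F5,D3) ✓  (F5,D4) ✗
Counterexamples (restrictor pairs failing the scope): 4.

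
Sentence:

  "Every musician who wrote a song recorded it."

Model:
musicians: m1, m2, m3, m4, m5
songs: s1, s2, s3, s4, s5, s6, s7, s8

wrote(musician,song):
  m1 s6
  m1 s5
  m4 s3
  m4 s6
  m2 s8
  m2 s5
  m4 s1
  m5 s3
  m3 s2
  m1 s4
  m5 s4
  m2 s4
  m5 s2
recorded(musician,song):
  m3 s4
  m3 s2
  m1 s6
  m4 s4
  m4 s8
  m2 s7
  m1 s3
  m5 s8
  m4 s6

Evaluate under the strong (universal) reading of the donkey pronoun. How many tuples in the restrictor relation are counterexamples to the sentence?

10

"it" takes "a song" as antecedent — a donkey pronoun bound across the clause boundary.
Strong reading: for every (m,s) with wrote(m,s), recorded(m,s).
Restrictor pairs: (m1,s4) ✗  (m1,s5) ✗  (m1,s6) ✓  (m2,s4) ✗  (m2,s5) ✗  (m2,s8) ✗  (m3,s2) ✓  (m4,s1) ✗  (m4,s3) ✗  (m4,s6) ✓  (m5,s2) ✗  (m5,s3) ✗  (m5,s4) ✗
Counterexamples (restrictor pairs failing the scope): 10.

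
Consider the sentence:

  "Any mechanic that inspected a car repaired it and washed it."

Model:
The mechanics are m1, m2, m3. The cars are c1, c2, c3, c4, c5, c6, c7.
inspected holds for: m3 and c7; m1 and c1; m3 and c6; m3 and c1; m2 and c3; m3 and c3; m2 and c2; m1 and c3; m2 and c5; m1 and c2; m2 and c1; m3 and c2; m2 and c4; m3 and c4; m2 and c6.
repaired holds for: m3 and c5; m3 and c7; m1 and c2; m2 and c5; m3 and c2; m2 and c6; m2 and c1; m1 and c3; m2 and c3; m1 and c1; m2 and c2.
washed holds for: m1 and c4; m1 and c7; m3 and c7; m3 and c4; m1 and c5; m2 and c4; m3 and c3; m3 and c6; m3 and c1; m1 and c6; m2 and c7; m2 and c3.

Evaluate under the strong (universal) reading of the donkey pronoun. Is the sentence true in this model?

False

"it" takes "a car" as antecedent — a donkey pronoun bound across the clause boundary.
Strong reading: for every (m,c) with inspected(m,c), repaired(m,c) ∧ washed(m,c).
Restrictor pairs: (m1,c1) ✗  (m1,c2) ✗  (m1,c3) ✗  (m2,c1) ✗  (m2,c2) ✗  (m2,c3) ✓  (m2,c4) ✗  (m2,c5) ✗  (m2,c6) ✗  (m3,c1) ✗  (m3,c2) ✗  (m3,c3) ✗  (m3,c4) ✗  (m3,c6) ✗  (m3,c7) ✓
Counterexample: (m1,c1) is in inspected but fails the scope.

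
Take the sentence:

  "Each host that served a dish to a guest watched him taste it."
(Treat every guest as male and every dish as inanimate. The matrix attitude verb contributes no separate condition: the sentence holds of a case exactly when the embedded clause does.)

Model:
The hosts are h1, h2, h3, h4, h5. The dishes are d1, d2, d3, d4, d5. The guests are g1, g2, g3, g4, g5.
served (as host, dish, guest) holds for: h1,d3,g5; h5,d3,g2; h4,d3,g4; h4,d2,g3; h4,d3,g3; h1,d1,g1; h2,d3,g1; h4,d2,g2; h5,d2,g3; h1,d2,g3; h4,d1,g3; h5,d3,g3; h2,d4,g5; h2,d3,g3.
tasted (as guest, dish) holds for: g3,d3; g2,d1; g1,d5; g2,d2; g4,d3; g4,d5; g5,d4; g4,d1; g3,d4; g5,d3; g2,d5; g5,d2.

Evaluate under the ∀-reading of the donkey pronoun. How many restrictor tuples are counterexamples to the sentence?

"him" takes "a guest" as antecedent and "it" takes "a dish"; both are donkey pronouns co-varying with the restrictor.
Strong reading: for every (h,d,g) with served(h,d,g), tasted(g,d).
Restrictor triples: (h1,d1,g1)→tasted(g1,d1) ✗  (h1,d2,g3)→tasted(g3,d2) ✗  (h1,d3,g5)→tasted(g5,d3) ✓  (h2,d3,g1)→tasted(g1,d3) ✗  (h2,d3,g3)→tasted(g3,d3) ✓  (h2,d4,g5)→tasted(g5,d4) ✓  (h4,d1,g3)→tasted(g3,d1) ✗  (h4,d2,g2)→tasted(g2,d2) ✓  (h4,d2,g3)→tasted(g3,d2) ✗  (h4,d3,g3)→tasted(g3,d3) ✓  (h4,d3,g4)→tasted(g4,d3) ✓  (h5,d2,g3)→tasted(g3,d2) ✗  (h5,d3,g2)→tasted(g2,d3) ✗  (h5,d3,g3)→tasted(g3,d3) ✓
Counterexamples (restrictor triples failing the scope): 7.

7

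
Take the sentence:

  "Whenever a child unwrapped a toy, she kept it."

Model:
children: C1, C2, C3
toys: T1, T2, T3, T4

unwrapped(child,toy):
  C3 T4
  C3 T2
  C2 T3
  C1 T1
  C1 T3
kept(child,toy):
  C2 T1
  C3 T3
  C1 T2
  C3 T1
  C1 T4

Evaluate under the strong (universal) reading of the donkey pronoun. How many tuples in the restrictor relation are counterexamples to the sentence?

"it" takes "a toy" as antecedent — a donkey pronoun bound across the clause boundary.
Strong reading: for every (c,t) with unwrapped(c,t), kept(c,t).
Restrictor pairs: (C1,T1) ✗  (C1,T3) ✗  (C2,T3) ✗  (C3,T2) ✗  (C3,T4) ✗
Counterexamples (restrictor pairs failing the scope): 5.

5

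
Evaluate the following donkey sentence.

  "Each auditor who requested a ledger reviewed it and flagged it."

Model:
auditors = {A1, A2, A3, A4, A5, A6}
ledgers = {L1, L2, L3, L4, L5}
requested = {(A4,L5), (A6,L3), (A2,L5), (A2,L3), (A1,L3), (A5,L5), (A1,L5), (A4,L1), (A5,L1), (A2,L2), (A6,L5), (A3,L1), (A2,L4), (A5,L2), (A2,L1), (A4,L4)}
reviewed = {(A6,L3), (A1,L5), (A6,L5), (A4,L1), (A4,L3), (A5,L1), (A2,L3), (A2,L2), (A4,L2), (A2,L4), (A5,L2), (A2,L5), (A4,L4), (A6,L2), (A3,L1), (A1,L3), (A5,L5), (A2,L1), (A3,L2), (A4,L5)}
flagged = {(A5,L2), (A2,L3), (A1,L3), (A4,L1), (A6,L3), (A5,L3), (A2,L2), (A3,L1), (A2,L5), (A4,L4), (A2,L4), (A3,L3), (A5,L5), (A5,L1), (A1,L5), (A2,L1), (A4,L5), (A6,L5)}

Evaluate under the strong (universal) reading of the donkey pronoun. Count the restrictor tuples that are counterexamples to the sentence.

0

"it" takes "a ledger" as antecedent — a donkey pronoun bound across the clause boundary.
Strong reading: for every (a,l) with requested(a,l), reviewed(a,l) ∧ flagged(a,l).
Restrictor pairs: (A1,L3) ✓  (A1,L5) ✓  (A2,L1) ✓  (A2,L2) ✓  (A2,L3) ✓  (A2,L4) ✓  (A2,L5) ✓  (A3,L1) ✓  (A4,L1) ✓  (A4,L4) ✓  (A4,L5) ✓  (A5,L1) ✓  (A5,L2) ✓  (A5,L5) ✓  (A6,L3) ✓  (A6,L5) ✓
Counterexamples (restrictor pairs failing the scope): 0.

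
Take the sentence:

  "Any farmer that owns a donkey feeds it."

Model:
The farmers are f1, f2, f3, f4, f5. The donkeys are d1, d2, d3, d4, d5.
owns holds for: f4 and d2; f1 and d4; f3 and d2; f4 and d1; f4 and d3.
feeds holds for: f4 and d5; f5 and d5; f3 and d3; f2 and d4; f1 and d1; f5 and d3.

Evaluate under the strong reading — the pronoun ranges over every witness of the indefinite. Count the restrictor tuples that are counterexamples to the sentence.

5

"it" takes "a donkey" as antecedent — a donkey pronoun bound across the clause boundary.
Strong reading: for every (f,d) with owns(f,d), feeds(f,d).
Restrictor pairs: (f1,d4) ✗  (f3,d2) ✗  (f4,d1) ✗  (f4,d2) ✗  (f4,d3) ✗
Counterexamples (restrictor pairs failing the scope): 5.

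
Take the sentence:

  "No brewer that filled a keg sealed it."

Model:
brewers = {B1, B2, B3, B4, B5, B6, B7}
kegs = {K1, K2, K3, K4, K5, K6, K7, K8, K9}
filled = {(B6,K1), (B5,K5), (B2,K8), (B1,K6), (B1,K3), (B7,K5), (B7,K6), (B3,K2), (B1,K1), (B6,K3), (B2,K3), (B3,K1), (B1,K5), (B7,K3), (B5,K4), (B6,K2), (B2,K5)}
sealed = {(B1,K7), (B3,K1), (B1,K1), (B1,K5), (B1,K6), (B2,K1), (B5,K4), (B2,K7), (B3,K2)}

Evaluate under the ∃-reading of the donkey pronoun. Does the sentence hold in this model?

"it" takes "a keg" as antecedent — a donkey pronoun bound across the clause boundary.
Truth condition: for no (b,k) with filled(b,k) does sealed(b,k) hold.
Restrictor pairs — does the scope hold? (B1,K1):holds  (B1,K3):fails  (B1,K5):holds  (B1,K6):holds  (B2,K3):fails  (B2,K5):fails  (B2,K8):fails  (B3,K1):holds  (B3,K2):holds  (B5,K4):holds  (B5,K5):fails  (B6,K1):fails  (B6,K2):fails  (B6,K3):fails  (B7,K3):fails  (B7,K5):fails  (B7,K6):fails
Scope holds for 6 pair(s), so the sentence is false.

False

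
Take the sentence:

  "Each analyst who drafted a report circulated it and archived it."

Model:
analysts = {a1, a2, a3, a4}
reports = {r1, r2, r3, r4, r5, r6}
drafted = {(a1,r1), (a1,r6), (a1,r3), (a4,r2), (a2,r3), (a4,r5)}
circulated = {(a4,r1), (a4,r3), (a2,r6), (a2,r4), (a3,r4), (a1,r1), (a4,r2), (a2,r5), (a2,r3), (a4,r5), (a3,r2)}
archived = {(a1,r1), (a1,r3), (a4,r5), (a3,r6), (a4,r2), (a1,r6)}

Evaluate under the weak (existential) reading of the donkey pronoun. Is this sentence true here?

False

"it" takes "a report" as antecedent — a donkey pronoun bound across the clause boundary.
Weak reading: every analyst a with some drafted-report has at least one drafted-report r such that circulated(a,r) ∧ archived(a,r).
Per analyst: a1:✓  a2:✗  a4:✓
a2 has no witness among its drafted-reports.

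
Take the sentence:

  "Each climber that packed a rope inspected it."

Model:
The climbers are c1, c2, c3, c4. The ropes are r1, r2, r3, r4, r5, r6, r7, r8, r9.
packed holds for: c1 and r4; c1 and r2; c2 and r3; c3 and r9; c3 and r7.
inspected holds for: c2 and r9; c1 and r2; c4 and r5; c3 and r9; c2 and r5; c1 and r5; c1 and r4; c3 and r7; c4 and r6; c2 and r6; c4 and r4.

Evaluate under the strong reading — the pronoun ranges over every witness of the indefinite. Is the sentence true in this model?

"it" takes "a rope" as antecedent — a donkey pronoun bound across the clause boundary.
Strong reading: for every (c,r) with packed(c,r), inspected(c,r).
Restrictor pairs: (c1,r2) ✓  (c1,r4) ✓  (c2,r3) ✗  (c3,r7) ✓  (c3,r9) ✓
Counterexample: (c2,r3) is in packed but fails the scope.

False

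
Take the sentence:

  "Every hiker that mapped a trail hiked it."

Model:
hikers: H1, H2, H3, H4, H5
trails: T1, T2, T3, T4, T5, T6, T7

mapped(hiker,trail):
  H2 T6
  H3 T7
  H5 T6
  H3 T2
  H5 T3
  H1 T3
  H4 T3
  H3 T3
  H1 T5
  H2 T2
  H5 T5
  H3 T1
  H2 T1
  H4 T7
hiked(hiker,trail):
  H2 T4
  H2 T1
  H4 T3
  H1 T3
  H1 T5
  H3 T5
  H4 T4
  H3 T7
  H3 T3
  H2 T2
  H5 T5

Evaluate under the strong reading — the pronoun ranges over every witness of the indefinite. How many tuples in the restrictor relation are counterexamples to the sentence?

6

"it" takes "a trail" as antecedent — a donkey pronoun bound across the clause boundary.
Strong reading: for every (h,t) with mapped(h,t), hiked(h,t).
Restrictor pairs: (H1,T3) ✓  (H1,T5) ✓  (H2,T1) ✓  (H2,T2) ✓  (H2,T6) ✗  (H3,T1) ✗  (H3,T2) ✗  (H3,T3) ✓  (H3,T7) ✓  (H4,T3) ✓  (H4,T7) ✗  (H5,T3) ✗  (H5,T5) ✓  (H5,T6) ✗
Counterexamples (restrictor pairs failing the scope): 6.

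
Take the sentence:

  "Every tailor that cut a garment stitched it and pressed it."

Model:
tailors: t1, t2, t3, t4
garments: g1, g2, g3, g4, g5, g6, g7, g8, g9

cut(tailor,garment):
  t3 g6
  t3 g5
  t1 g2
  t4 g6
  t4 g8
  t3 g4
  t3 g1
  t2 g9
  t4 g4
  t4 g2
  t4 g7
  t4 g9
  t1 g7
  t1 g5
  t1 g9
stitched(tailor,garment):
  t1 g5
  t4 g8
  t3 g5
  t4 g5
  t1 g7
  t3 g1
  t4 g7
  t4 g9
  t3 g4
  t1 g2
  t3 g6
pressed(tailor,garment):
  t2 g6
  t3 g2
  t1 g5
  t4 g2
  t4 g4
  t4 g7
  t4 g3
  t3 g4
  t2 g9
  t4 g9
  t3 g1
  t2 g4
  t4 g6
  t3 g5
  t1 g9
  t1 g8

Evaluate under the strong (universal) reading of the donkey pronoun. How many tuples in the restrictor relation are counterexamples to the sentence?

"it" takes "a garment" as antecedent — a donkey pronoun bound across the clause boundary.
Strong reading: for every (t,g) with cut(t,g), stitched(t,g) ∧ pressed(t,g).
Restrictor pairs: (t1,g2) ✗  (t1,g5) ✓  (t1,g7) ✗  (t1,g9) ✗  (t2,g9) ✗  (t3,g1) ✓  (t3,g4) ✓  (t3,g5) ✓  (t3,g6) ✗  (t4,g2) ✗  (t4,g4) ✗  (t4,g6) ✗  (t4,g7) ✓  (t4,g8) ✗  (t4,g9) ✓
Counterexamples (restrictor pairs failing the scope): 9.

9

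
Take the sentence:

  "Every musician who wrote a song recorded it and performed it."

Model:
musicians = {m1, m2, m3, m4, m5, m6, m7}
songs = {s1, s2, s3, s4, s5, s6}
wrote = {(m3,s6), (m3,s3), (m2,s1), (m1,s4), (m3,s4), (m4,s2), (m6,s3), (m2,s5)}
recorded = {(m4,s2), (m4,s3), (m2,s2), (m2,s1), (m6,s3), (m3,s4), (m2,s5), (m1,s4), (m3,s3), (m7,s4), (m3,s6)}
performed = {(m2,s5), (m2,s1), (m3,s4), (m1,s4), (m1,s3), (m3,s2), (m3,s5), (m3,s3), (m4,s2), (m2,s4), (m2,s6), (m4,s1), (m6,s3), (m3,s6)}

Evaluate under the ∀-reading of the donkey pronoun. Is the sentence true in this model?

True

"it" takes "a song" as antecedent — a donkey pronoun bound across the clause boundary.
Strong reading: for every (m,s) with wrote(m,s), recorded(m,s) ∧ performed(m,s).
Restrictor pairs: (m1,s4) ✓  (m2,s1) ✓  (m2,s5) ✓  (m3,s3) ✓  (m3,s4) ✓  (m3,s6) ✓  (m4,s2) ✓  (m6,s3) ✓
Every restrictor pair satisfies the scope.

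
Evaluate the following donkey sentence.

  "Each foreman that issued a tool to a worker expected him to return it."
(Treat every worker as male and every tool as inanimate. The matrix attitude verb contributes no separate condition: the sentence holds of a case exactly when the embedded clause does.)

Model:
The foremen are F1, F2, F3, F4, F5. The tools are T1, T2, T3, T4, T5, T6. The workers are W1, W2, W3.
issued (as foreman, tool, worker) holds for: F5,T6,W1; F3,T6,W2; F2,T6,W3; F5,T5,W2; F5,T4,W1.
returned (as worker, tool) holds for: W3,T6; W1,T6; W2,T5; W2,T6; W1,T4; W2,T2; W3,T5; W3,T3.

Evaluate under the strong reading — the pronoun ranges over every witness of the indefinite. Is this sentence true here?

True

"him" takes "a worker" as antecedent and "it" takes "a tool"; both are donkey pronouns co-varying with the restrictor.
Strong reading: for every (f,t,w) with issued(f,t,w), returned(w,t).
Restrictor triples: (F2,T6,W3)→returned(W3,T6) ✓  (F3,T6,W2)→returned(W2,T6) ✓  (F5,T4,W1)→returned(W1,T4) ✓  (F5,T5,W2)→returned(W2,T5) ✓  (F5,T6,W1)→returned(W1,T6) ✓
Every restrictor triple satisfies the scope.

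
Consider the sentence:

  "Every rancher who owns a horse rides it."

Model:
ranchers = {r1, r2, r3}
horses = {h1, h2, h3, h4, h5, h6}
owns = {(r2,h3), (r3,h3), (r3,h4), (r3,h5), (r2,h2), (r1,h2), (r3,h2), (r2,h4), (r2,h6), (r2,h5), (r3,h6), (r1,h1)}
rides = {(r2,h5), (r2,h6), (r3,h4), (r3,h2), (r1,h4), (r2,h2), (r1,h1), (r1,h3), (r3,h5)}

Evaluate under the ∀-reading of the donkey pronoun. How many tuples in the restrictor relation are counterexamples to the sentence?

5

"it" takes "a horse" as antecedent — a donkey pronoun bound across the clause boundary.
Strong reading: for every (r,h) with owns(r,h), rides(r,h).
Restrictor pairs: (r1,h1) ✓  (r1,h2) ✗  (r2,h2) ✓  (r2,h3) ✗  (r2,h4) ✗  (r2,h5) ✓  (r2,h6) ✓  (r3,h2) ✓  (r3,h3) ✗  (r3,h4) ✓  (r3,h5) ✓  (r3,h6) ✗
Counterexamples (restrictor pairs failing the scope): 5.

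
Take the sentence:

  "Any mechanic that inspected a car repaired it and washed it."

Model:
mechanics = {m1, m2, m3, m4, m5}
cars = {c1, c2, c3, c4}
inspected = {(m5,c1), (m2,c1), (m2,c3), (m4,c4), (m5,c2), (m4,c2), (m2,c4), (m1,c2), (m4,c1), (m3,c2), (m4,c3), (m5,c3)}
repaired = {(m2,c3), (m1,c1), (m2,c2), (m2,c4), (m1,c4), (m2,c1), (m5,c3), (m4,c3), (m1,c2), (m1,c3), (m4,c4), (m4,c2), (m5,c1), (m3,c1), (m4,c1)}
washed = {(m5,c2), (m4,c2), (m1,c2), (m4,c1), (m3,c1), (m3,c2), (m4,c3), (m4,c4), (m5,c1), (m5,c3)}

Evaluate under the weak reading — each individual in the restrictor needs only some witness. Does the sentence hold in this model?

"it" takes "a car" as antecedent — a donkey pronoun bound across the clause boundary.
Weak reading: every mechanic m with some inspected-car has at least one inspected-car c such that repaired(m,c) ∧ washed(m,c).
Per mechanic: m1:✓  m2:✗  m3:✗  m4:✓  m5:✓
m2 has no witness among its inspected-cars.

False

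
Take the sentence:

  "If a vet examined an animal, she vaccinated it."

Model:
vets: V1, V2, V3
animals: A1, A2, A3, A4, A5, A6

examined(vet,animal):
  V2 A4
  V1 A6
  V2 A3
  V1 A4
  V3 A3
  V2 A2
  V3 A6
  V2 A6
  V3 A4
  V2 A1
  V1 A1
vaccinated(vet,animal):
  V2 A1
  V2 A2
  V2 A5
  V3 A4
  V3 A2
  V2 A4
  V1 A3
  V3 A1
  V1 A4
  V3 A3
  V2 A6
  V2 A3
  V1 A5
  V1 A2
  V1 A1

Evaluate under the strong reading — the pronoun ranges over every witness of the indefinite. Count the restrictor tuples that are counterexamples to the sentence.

2

"it" takes "an animal" as antecedent — a donkey pronoun bound across the clause boundary.
Strong reading: for every (v,a) with examined(v,a), vaccinated(v,a).
Restrictor pairs: (V1,A1) ✓  (V1,A4) ✓  (V1,A6) ✗  (V2,A1) ✓  (V2,A2) ✓  (V2,A3) ✓  (V2,A4) ✓  (V2,A6) ✓  (V3,A3) ✓  (V3,A4) ✓  (V3,A6) ✗
Counterexamples (restrictor pairs failing the scope): 2.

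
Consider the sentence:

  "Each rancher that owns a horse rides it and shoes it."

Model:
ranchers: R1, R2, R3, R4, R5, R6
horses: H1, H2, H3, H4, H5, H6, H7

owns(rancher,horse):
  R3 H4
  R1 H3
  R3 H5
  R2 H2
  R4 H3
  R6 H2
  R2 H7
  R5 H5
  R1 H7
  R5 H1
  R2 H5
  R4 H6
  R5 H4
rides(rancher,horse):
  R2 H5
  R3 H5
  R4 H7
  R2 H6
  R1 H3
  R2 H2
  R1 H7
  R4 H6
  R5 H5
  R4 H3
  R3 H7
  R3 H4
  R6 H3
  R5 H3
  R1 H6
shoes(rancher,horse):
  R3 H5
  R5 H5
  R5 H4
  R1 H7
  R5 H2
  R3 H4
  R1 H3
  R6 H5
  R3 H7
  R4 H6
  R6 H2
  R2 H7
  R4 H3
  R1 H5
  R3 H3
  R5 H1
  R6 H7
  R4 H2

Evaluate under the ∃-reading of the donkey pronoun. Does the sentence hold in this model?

"it" takes "a horse" as antecedent — a donkey pronoun bound across the clause boundary.
Weak reading: every rancher r with some owns-horse has at least one owns-horse h such that rides(r,h) ∧ shoes(r,h).
Per rancher: R1:✓  R2:✗  R3:✓  R4:✓  R5:✓  R6:✗
R2 has no witness among its owns-horses.

False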